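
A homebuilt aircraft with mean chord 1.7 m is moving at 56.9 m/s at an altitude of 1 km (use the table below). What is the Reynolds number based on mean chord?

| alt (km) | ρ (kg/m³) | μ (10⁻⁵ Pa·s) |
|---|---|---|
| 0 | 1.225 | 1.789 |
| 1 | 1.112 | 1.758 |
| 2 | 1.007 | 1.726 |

At 1 km, from the table: ρ = 1.112 kg/m³, μ = 1.758×10⁻⁵ Pa·s.
Re = ρ·v·c/μ = 1.112 × 56.9 × 1.7 / (1.758×10⁻⁵) = 6.12×10^6

Re = 6.12×10^6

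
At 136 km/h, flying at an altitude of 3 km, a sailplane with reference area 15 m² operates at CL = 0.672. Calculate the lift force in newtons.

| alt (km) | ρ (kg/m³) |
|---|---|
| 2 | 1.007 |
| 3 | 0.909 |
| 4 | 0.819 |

L = 6540 N

At 3 km, from the table: ρ = 0.909 kg/m³.
Convert speed: v = 136 km/h ÷ 3.6 = 37.78 m/s.
L = ½ρv²S·CL = ½ × 0.909 × 37.78² × 15 × 0.672 = 6540 N ≈ 6.54 kN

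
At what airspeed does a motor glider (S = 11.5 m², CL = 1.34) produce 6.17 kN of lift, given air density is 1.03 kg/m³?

v = 27.9 m/s

L = ½ρv²S·CL ⇒ v = √(2L/(ρ·S·CL))
v = √(2 × 6170 / (1.03 × 11.5 × 1.34)) = √777.5 = 27.9 m/s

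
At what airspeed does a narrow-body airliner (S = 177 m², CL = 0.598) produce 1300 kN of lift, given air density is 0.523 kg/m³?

L = ½ρv²S·CL ⇒ v = √(2L/(ρ·S·CL))
v = √(2 × 1.3×10^6 / (0.523 × 177 × 0.598)) = √46970 = 217 m/s

v = 217 m/s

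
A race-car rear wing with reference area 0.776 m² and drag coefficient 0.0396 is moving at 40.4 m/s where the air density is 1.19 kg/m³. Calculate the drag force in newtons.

D = 29.8 N

Dynamic pressure q = ½ρv² = ½ × 1.19 × 40.4² = 971.1 Pa.
D = q·S·CD = 971.1 × 0.776 × 0.0396 = 29.8 N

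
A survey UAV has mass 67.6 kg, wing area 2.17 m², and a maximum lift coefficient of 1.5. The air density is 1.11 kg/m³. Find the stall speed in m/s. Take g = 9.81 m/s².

At stall, lift equals weight: L = W = m·g = 67.6 × 9.81 = 663.2 N.
From L = ½ρV²S·CL,max = W: V_stall = √(2W/(ρSCL,max)) = √(2·663.2/(1.11·2.17·1.5))
V_stall = √367.1 = 19.2 m/s

V_stall = 19.2 m/s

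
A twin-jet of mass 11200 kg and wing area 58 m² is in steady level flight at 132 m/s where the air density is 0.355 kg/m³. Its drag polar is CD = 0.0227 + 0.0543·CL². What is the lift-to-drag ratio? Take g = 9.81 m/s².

In steady level flight, lift balances weight: W = mg = 11200 × 9.81 = 1.0987×10^5 N.
q = ½ρv² = ½ × 0.355 × 132² = 3093 Pa.
CL = W/(q·S) = 1.0987×10^5 / (3093 × 58) = 0.6125.
CD = 0.0227 + 0.0543 × 0.6125² = 0.04307.
L/D = CL/CD = 0.6125 / 0.04307 = 14.2

L/D = 14.2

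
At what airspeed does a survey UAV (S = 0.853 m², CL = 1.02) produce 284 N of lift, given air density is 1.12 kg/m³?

v = 24.1 m/s

L = ½ρv²S·CL ⇒ v = √(2L/(ρ·S·CL))
v = √(2 × 284 / (1.12 × 0.853 × 1.02)) = √582.9 = 24.1 m/s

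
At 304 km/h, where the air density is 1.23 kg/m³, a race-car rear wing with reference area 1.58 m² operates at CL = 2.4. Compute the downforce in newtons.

Convert speed: v = 304 km/h ÷ 3.6 = 84.44 m/s.
Dynamic pressure q = ½ρv² = ½ × 1.23 × 84.44² = 4385 Pa.
L = q·S·CL = 4385 × 1.58 × 2.4 = 16600 N ≈ 16.6 kN

L = 16600 N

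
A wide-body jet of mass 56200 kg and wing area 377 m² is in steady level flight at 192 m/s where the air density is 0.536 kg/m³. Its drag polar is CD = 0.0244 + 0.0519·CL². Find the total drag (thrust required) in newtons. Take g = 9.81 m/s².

D = 95100 N

Weight W = mg = 56200 × 9.81 = 5.5132×10^5 N; in level flight L = W.
q = ½ρv² = ½ × 0.536 × 192² = 9880 Pa.
Required CL = L/(qS) = 5.5132×10^5/(9880·377) = 0.148.
CD = 0.0244 + 0.0519 × 0.148² = 0.02554.
D = q·S·CD = 9880 × 377 × 0.02554 = 95120 N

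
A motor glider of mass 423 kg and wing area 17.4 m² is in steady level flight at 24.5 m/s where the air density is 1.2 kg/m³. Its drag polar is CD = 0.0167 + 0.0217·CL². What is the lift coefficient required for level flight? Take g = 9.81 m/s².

CL = 0.662

Weight W = mg = 423 × 9.81 = 4149.6 N; in level flight L = W.
Dynamic pressure q = 0.5 × 1.2 × 24.5² = 360.1 Pa.
CL = 2W/(ρv²S) = 2×4149.6/(1.2×24.5²×17.4) = 0.6622.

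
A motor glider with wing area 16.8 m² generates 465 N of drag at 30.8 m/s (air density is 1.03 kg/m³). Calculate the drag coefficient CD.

From D = ½ρv²S·CD, rearranging gives CD = 2D/(ρv²S).
CD = 2 × 465 / (1.03 × 30.8² × 16.8) = 0.0567

CD = 0.0567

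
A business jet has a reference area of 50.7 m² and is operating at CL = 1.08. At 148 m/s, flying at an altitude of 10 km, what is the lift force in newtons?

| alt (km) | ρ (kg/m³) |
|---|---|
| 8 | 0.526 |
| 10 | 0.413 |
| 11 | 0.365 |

At 10 km, from the table: ρ = 0.413 kg/m³.
Dynamic pressure q = ½ρv² = ½ × 0.413 × 148² = 4523 Pa.
L = q·S·CL = 4523 × 50.7 × 1.08 = 2.48×10^5 N ≈ 248 kN

L = 2.48×10^5 N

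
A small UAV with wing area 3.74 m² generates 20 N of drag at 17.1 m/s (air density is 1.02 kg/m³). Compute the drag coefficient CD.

CD = 0.0359

From D = ½ρv²S·CD, rearranging gives CD = 2D/(ρv²S).
CD = 2 × 20 / (1.02 × 17.1² × 3.74) = 0.0359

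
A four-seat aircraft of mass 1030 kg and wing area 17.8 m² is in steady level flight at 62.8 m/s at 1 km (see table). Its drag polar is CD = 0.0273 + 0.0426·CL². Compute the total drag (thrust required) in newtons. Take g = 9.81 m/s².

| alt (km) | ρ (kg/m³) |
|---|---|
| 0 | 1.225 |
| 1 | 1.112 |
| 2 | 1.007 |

At 1 km, from the table: ρ = 1.112 kg/m³.
Level flight ⇒ L = W = m·g = 1030 × 9.81 = 10104 N.
q = ½ρv² = ½ × 1.112 × 62.8² = 2193 Pa.
CL = W/(q·S) = 10104 / (2193 × 17.8) = 0.2589.
CD = 0.0273 + 0.0426 × 0.2589² = 0.03015.
D = q·S·CD = 2193 × 17.8 × 0.03015 = 1177 N

D = 1180 N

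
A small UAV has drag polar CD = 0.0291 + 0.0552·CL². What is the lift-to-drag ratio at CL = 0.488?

CD = 0.0291 + 0.0552 × 0.488² = 0.04225
L/D = CL/CD = 0.488 / 0.04225 = 11.6

L/D = 11.6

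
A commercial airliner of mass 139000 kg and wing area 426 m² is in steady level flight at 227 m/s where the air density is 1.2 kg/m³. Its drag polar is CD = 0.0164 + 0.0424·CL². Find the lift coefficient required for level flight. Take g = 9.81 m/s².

CL = 0.104

Weight W = mg = 139000 × 9.81 = 1.3636×10^6 N; in level flight L = W.
Dynamic pressure q = 0.5 × 1.2 × 227² = 30920 Pa.
CL = 2W/(ρv²S) = 2×1.3636×10^6/(1.2×227²×426) = 0.1035.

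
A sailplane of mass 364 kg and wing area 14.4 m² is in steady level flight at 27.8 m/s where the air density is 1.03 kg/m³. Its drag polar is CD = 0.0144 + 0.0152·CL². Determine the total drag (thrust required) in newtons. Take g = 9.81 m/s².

Level flight ⇒ L = W = m·g = 364 × 9.81 = 3570.8 N.
Dynamic pressure q = 0.5 × 1.03 × 27.8² = 398 Pa.
Required CL = L/(qS) = 3570.8/(398·14.4) = 0.623.
CD = 0.0144 + 0.0152 × 0.623² = 0.0203.
D = q·S·CD = 398 × 14.4 × 0.0203 = 116.3 N

D = 116 N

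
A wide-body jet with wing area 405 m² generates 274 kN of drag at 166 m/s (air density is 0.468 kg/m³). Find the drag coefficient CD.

From D = ½ρv²S·CD, rearranging gives CD = 2D/(ρv²S).
CD = 2 × 2.74×10^5 / (0.468 × 166² × 405) = 0.105

CD = 0.105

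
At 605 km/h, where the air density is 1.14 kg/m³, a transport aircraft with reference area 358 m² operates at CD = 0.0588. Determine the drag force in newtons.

Convert speed: v = 605 km/h ÷ 3.6 = 168.1 m/s.
Dynamic pressure q = ½ρv² = ½ × 1.14 × 168.1² = 16100 Pa.
D = q·S·CD = 16100 × 358 × 0.0588 = 3.39×10^5 N ≈ 339 kN

D = 3.39×10^5 N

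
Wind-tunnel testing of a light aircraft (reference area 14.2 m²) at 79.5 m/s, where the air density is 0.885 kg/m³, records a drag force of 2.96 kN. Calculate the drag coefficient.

CD = 0.0745

From D = ½ρv²S·CD, rearranging gives CD = 2D/(ρv²S).
CD = 2 × 2960 / (0.885 × 79.5² × 14.2) = 0.0745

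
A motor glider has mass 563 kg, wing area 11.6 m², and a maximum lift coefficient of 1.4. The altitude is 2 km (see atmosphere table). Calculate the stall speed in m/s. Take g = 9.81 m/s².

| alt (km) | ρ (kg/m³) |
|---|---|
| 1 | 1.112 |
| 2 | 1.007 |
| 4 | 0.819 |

V_stall = 26 m/s

At 2 km, from the table: ρ = 1.007 kg/m³.
Stall occurs when L = W at CL,max. W = mg = 563 × 9.81 = 5523 N.
V_stall = √(2W/(ρ·S·CL,max)) = √(2 × 5523 / (1.007 × 11.6 × 1.4))
V_stall = √675.4 = 26 m/s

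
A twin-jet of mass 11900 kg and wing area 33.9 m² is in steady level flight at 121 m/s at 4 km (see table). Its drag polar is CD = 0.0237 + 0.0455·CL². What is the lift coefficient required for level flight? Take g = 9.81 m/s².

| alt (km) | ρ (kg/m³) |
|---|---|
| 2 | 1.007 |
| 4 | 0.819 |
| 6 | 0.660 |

At 4 km, from the table: ρ = 0.819 kg/m³.
Weight W = mg = 11900 × 9.81 = 1.1674×10^5 N; in level flight L = W.
Dynamic pressure q = 0.5 × 0.819 × 121² = 5995 Pa.
Required CL = L/(qS) = 1.1674×10^5/(5995·33.9) = 0.5744.

CL = 0.574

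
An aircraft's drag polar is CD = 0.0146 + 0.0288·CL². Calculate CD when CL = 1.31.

CD = 0.0146 + 0.0288 × 1.31² = 0.0146 + 0.04942 = 0.064

CD = 0.064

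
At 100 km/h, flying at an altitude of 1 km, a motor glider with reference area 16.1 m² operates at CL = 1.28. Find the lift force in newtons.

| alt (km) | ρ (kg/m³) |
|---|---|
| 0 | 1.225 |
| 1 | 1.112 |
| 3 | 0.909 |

At 1 km, from the table: ρ = 1.112 kg/m³.
Convert speed: v = 100 km/h ÷ 3.6 = 27.78 m/s.
L = ½ρv²S·CL = ½ × 1.112 × 27.78² × 16.1 × 1.28 = 8840 N ≈ 8.84 kN

L = 8840 N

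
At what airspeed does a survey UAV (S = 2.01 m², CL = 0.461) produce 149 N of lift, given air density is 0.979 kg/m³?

L = ½ρv²S·CL ⇒ v = √(2L/(ρ·S·CL))
v = √(2 × 149 / (0.979 × 2.01 × 0.461)) = √328.5 = 18.1 m/s

v = 18.1 m/s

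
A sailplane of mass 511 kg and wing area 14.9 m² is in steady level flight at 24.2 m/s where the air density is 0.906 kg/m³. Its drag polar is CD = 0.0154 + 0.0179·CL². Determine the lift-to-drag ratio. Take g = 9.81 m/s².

Level flight ⇒ L = W = m·g = 511 × 9.81 = 5012.9 N.
Dynamic pressure q = 0.5 × 0.906 × 24.2² = 265.3 Pa.
Required CL = L/(qS) = 5012.9/(265.3·14.9) = 1.268.
CD = 0.0154 + 0.0179 × 1.268² = 0.04419.
L/D = CL/CD = 1.268 / 0.04419 = 28.7

L/D = 28.7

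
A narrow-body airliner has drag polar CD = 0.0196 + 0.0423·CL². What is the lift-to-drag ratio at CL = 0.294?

L/D = 12.6

CD = 0.0196 + 0.0423 × 0.294² = 0.02326
L/D = CL/CD = 0.294 / 0.02326 = 12.6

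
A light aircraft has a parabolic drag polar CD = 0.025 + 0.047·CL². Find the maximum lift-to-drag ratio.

For CD = CD0 + K·CL², (L/D)max occurs at CL* = √(CD0/K) and equals 1/(2√(K·CD0)).
(L/D)max = 1/(2√(0.047 × 0.025)) = 1/(2 × 0.03428) = 14.6

(L/D)max = 14.6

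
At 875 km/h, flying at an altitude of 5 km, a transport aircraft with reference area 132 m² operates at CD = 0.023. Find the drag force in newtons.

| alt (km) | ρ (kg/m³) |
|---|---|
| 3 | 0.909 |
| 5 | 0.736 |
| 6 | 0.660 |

D = 66000 N

At 5 km, from the table: ρ = 0.736 kg/m³.
Convert speed: v = 875 km/h ÷ 3.6 = 243.1 m/s.
D = ½ρv²S·CD = ½ × 0.736 × 243.1² × 132 × 0.023 = 66000 N ≈ 66 kN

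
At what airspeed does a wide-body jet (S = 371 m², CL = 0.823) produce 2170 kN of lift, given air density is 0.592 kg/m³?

L = ½ρv²S·CL ⇒ v = √(2L/(ρ·S·CL))
v = √(2 × 2.17×10^6 / (0.592 × 371 × 0.823)) = √24010 = 155 m/s

v = 155 m/s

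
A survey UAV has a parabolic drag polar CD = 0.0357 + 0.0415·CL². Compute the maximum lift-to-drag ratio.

(L/D)max = 13

For CD = CD0 + K·CL², (L/D)max occurs at CL* = √(CD0/K) and equals 1/(2√(K·CD0)).
(L/D)max = 1/(2√(0.0415 × 0.0357)) = 1/(2 × 0.03849) = 13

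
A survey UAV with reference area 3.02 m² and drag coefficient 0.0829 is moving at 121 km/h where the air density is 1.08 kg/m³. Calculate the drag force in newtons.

D = 153 N

Convert speed: v = 121 km/h ÷ 3.6 = 33.61 m/s.
Dynamic pressure q = ½ρv² = ½ × 1.08 × 33.61² = 610 Pa.
D = q·S·CD = 610 × 3.02 × 0.0829 = 153 N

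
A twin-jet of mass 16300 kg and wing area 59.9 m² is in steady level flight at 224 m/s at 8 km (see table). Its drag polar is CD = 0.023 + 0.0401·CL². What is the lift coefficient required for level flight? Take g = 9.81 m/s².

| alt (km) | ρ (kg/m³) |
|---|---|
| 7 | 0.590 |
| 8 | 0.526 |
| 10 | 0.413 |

CL = 0.202

At 8 km, from the table: ρ = 0.526 kg/m³.
In steady level flight, lift balances weight: W = mg = 16300 × 9.81 = 1.599×10^5 N.
Dynamic pressure q = 0.5 × 0.526 × 224² = 13200 Pa.
CL = 2W/(ρv²S) = 2×1.599×10^5/(0.526×224²×59.9) = 0.2023.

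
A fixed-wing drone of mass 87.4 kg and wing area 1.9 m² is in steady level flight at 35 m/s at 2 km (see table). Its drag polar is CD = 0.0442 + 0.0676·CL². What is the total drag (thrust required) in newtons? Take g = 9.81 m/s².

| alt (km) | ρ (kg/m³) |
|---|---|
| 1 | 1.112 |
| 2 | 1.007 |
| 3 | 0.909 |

D = 94.2 N

At 2 km, from the table: ρ = 1.007 kg/m³.
Weight W = mg = 87.4 × 9.81 = 857.39 N; in level flight L = W.
q = ½ρv² = ½ × 1.007 × 35² = 616.8 Pa.
Required CL = L/(qS) = 857.39/(616.8·1.9) = 0.7316.
CD = 0.0442 + 0.0676 × 0.7316² = 0.08039.
D = q·S·CD = 616.8 × 1.9 × 0.08039 = 94.2 N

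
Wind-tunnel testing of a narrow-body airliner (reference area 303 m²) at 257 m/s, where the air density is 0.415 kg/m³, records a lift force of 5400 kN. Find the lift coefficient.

CL = 1.3

From L = ½ρv²S·CL, rearranging gives CL = 2L/(ρv²S).
CL = 2 × 5.4×10^6 / (0.415 × 257² × 303) = 1.3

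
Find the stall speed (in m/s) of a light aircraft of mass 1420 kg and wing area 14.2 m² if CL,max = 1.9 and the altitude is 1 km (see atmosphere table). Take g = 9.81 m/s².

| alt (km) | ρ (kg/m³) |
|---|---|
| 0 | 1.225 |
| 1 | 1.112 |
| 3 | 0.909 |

V_stall = 30.5 m/s

At 1 km, from the table: ρ = 1.112 kg/m³.
At stall, lift equals weight: L = W = m·g = 1420 × 9.81 = 13930 N.
From L = ½ρV²S·CL,max = W: V_stall = √(2W/(ρSCL,max)) = √(2·13930/(1.112·14.2·1.9))
V_stall = √928.6 = 30.5 m/s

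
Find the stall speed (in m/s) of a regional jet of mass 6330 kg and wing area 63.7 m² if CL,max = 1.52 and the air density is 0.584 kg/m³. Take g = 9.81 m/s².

V_stall = 46.9 m/s

Stall occurs when L = W at CL,max. W = mg = 6330 × 9.81 = 62100 N.
From L = ½ρV²S·CL,max = W: V_stall = √(2W/(ρSCL,max)) = √(2·62100/(0.584·63.7·1.52))
V_stall = √2196 = 46.9 m/s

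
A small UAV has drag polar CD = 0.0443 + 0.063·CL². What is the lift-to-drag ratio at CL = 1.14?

CD = 0.0443 + 0.063 × 1.14² = 0.1262
L/D = CL/CD = 1.14 / 0.1262 = 9.04

L/D = 9.04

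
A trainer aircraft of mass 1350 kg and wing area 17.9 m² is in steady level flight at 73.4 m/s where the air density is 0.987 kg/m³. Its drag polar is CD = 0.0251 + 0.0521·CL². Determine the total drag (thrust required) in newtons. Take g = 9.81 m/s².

D = 1390 N

Level flight ⇒ L = W = m·g = 1350 × 9.81 = 13244 N.
q = ½ρv² = ½ × 0.987 × 73.4² = 2659 Pa.
CL = 2W/(ρv²S) = 2×13244/(0.987×73.4²×17.9) = 0.2783.
CD = 0.0251 + 0.0521 × 0.2783² = 0.02913.
D = q·S·CD = 2659 × 17.9 × 0.02913 = 1387 N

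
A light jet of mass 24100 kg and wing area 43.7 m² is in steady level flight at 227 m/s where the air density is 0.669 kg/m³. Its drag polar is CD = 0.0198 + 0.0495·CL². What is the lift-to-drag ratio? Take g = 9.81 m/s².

L/D = 12.7

Level flight ⇒ L = W = m·g = 24100 × 9.81 = 2.3642×10^5 N.
Dynamic pressure q = 0.5 × 0.669 × 227² = 17240 Pa.
Required CL = L/(qS) = 2.3642×10^5/(17240·43.7) = 0.3139.
CD = 0.0198 + 0.0495 × 0.3139² = 0.02468.
L/D = CL/CD = 0.3139 / 0.02468 = 12.7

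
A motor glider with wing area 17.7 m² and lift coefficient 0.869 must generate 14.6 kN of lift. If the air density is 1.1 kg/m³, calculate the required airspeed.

L = ½ρv²S·CL ⇒ v = √(2L/(ρ·S·CL))
v = √(2 × 14600 / (1.1 × 17.7 × 0.869)) = √1726 = 41.5 m/s

v = 41.5 m/s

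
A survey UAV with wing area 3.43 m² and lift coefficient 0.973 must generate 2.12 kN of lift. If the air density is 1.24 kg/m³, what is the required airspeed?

L = ½ρv²S·CL ⇒ v = √(2L/(ρ·S·CL))
v = √(2 × 2120 / (1.24 × 3.43 × 0.973)) = √1025 = 32 m/s

v = 32 m/s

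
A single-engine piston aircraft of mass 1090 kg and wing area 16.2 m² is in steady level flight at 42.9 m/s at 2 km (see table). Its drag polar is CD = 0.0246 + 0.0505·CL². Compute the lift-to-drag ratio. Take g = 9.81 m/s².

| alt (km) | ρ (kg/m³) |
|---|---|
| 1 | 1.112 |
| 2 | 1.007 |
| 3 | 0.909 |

At 2 km, from the table: ρ = 1.007 kg/m³.
Weight W = mg = 1090 × 9.81 = 10693 N; in level flight L = W.
Dynamic pressure q = 0.5 × 1.007 × 42.9² = 926.6 Pa.
Required CL = L/(qS) = 10693/(926.6·16.2) = 0.7123.
CD = 0.0246 + 0.0505 × 0.7123² = 0.05022.
L/D = CL/CD = 0.7123 / 0.05022 = 14.2

L/D = 14.2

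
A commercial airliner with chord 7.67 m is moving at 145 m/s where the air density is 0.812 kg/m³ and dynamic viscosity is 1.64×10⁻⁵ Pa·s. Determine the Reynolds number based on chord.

Re = 5.51×10^7

Re = ρ·v·c/μ = 0.812 × 145 × 7.67 / (1.64×10⁻⁵) = 5.51×10^7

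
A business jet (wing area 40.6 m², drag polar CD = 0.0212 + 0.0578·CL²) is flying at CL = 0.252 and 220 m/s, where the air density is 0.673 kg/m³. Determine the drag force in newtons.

CD = 0.0212 + 0.0578 × 0.252² = 0.02487
D = ½ρv²S·CD = ½ × 0.673 × 220² × 40.6 × 0.02487 = 16400 N

D = 16400 N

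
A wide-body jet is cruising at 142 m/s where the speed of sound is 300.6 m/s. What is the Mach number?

M = 0.472

M = v/a = 142 / 300.6 = 0.472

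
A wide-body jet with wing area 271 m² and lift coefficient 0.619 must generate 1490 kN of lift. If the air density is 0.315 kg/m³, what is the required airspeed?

v = 237 m/s

L = ½ρv²S·CL ⇒ v = √(2L/(ρ·S·CL))
v = √(2 × 1.49×10^6 / (0.315 × 271 × 0.619)) = √56400 = 237 m/s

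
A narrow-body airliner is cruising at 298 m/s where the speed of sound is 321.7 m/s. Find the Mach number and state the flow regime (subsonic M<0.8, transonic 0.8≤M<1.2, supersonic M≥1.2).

M = 0.926 (transonic)

M = v/a = 298 / 321.7 = 0.926
M = 0.926 → transonic.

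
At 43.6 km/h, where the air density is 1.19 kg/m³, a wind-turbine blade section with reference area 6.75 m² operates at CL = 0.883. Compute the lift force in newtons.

Convert speed: v = 43.6 km/h ÷ 3.6 = 12.11 m/s.
Dynamic pressure q = ½ρv² = ½ × 1.19 × 12.11² = 87.27 Pa.
L = q·S·CL = 87.27 × 6.75 × 0.883 = 520 N

L = 520 N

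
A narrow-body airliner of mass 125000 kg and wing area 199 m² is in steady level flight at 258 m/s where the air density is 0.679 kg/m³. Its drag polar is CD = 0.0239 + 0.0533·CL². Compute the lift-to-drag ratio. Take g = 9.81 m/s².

Level flight ⇒ L = W = m·g = 125000 × 9.81 = 1.2262×10^6 N.
q = ½ρv² = ½ × 0.679 × 258² = 22600 Pa.
CL = W/(q·S) = 1.2262×10^6 / (22600 × 199) = 0.2727.
CD = 0.0239 + 0.0533 × 0.2727² = 0.02786.
L/D = CL/CD = 0.2727 / 0.02786 = 9.79

L/D = 9.79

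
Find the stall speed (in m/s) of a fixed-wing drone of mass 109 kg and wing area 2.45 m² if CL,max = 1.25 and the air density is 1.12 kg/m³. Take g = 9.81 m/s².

Stall occurs when L = W at CL,max. W = mg = 109 × 9.81 = 1069 N.
From L = ½ρV²S·CL,max = W: V_stall = √(2W/(ρSCL,max)) = √(2·1069/(1.12·2.45·1.25))
V_stall = √623.5 = 25 m/s

V_stall = 25 m/s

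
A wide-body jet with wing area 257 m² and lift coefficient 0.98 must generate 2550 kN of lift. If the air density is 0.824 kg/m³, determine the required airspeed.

v = 157 m/s

L = ½ρv²S·CL ⇒ v = √(2L/(ρ·S·CL))
v = √(2 × 2.55×10^6 / (0.824 × 257 × 0.98)) = √24570 = 157 m/s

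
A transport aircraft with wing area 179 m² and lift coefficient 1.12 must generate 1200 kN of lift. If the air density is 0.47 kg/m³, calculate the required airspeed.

v = 160 m/s

L = ½ρv²S·CL ⇒ v = √(2L/(ρ·S·CL))
v = √(2 × 1.2×10^6 / (0.47 × 179 × 1.12)) = √25470 = 160 m/s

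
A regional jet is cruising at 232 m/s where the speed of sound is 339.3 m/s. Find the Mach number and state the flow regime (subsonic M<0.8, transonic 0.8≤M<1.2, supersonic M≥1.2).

M = 0.684 (subsonic)

M = v/a = 232 / 339.3 = 0.684
M = 0.684 → subsonic.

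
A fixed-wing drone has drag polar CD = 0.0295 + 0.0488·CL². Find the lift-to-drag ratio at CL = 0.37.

CD = 0.0295 + 0.0488 × 0.37² = 0.03618
L/D = CL/CD = 0.37 / 0.03618 = 10.2

L/D = 10.2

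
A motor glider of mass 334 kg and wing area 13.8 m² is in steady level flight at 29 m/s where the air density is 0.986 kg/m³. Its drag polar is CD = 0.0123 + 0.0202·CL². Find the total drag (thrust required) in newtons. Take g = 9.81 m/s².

Weight W = mg = 334 × 9.81 = 3276.5 N; in level flight L = W.
q = ½ρv² = ½ × 0.986 × 29² = 414.6 Pa.
Required CL = L/(qS) = 3276.5/(414.6·13.8) = 0.5727.
CD = 0.0123 + 0.0202 × 0.5727² = 0.01892.
D = q·S·CD = 414.6 × 13.8 × 0.01892 = 108.3 N

D = 108 N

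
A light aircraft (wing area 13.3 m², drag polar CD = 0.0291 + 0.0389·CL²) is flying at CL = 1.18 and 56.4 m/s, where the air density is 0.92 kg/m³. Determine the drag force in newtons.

CD = 0.0291 + 0.0389 × 1.18² = 0.08326
D = ½ρv²S·CD = ½ × 0.92 × 56.4² × 13.3 × 0.08326 = 1620 N

D = 1620 N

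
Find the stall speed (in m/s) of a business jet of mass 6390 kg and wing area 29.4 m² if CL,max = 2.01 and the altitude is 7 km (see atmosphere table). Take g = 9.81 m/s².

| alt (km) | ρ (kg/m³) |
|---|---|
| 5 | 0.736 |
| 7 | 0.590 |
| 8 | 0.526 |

V_stall = 60 m/s

At 7 km, from the table: ρ = 0.590 kg/m³.
Weight W = mg = 6390 × 9.81 = 62690 N.
V_stall = √(2W/(ρ·S·CL,max)) = √(2 × 62690 / (0.59 × 29.4 × 2.01))
V_stall = √3596 = 60 m/s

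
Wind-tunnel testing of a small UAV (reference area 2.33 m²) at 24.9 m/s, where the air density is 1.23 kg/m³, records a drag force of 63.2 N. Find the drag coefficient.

From D = ½ρv²S·CD, rearranging gives CD = 2D/(ρv²S).
CD = 2 × 63.2 / (1.23 × 24.9² × 2.33) = 0.0711

CD = 0.0711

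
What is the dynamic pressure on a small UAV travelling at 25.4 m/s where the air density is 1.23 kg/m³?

q = ½ρv² = ½ × 1.23 × 25.4² = 397 Pa

q = 397 Pa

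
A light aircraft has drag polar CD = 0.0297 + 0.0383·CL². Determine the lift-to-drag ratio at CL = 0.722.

CD = 0.0297 + 0.0383 × 0.722² = 0.04967
L/D = CL/CD = 0.722 / 0.04967 = 14.5

L/D = 14.5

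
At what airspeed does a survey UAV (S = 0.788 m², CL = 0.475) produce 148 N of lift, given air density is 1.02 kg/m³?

L = ½ρv²S·CL ⇒ v = √(2L/(ρ·S·CL))
v = √(2 × 148 / (1.02 × 0.788 × 0.475)) = √775.3 = 27.8 m/s

v = 27.8 m/s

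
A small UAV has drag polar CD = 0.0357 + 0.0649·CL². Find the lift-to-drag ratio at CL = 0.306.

CD = 0.0357 + 0.0649 × 0.306² = 0.04178
L/D = CL/CD = 0.306 / 0.04178 = 7.32

L/D = 7.32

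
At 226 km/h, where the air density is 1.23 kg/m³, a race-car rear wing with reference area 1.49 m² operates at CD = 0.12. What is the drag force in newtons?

D = 433 N

Convert speed: v = 226 km/h ÷ 3.6 = 62.78 m/s.
Dynamic pressure q = ½ρv² = ½ × 1.23 × 62.78² = 2424 Pa.
D = q·S·CD = 2424 × 1.49 × 0.12 = 433 N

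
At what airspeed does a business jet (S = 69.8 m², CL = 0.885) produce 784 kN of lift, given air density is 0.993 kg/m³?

v = 160 m/s

L = ½ρv²S·CL ⇒ v = √(2L/(ρ·S·CL))
v = √(2 × 7.84×10^5 / (0.993 × 69.8 × 0.885)) = √25560 = 160 m/s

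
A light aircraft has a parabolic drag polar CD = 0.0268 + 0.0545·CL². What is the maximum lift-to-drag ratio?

For CD = CD0 + K·CL², (L/D)max occurs at CL* = √(CD0/K) and equals 1/(2√(K·CD0)).
(L/D)max = 1/(2√(0.0545 × 0.0268)) = 1/(2 × 0.03822) = 13.1

(L/D)max = 13.1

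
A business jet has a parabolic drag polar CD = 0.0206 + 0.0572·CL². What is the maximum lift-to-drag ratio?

(L/D)max = 14.6

For CD = CD0 + K·CL², (L/D)max occurs at CL* = √(CD0/K) and equals 1/(2√(K·CD0)).
(L/D)max = 1/(2√(0.0572 × 0.0206)) = 1/(2 × 0.03433) = 14.6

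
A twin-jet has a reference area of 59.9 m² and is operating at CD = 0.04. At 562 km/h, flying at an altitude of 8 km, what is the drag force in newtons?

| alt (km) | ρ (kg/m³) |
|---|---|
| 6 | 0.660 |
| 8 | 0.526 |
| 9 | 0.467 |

At 8 km, from the table: ρ = 0.526 kg/m³.
Convert speed: v = 562 km/h ÷ 3.6 = 156.1 m/s.
Dynamic pressure q = ½ρv² = ½ × 0.526 × 156.1² = 6409 Pa.
D = q·S·CD = 6409 × 59.9 × 0.04 = 15400 N ≈ 15.4 kN

D = 15400 N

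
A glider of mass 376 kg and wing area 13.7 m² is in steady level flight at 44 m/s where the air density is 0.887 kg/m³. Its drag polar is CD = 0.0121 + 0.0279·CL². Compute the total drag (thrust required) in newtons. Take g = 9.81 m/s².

D = 175 N

In steady level flight, lift balances weight: W = mg = 376 × 9.81 = 3688.6 N.
q = ½ρv² = ½ × 0.887 × 44² = 858.6 Pa.
CL = 2W/(ρv²S) = 2×3688.6/(0.887×44²×13.7) = 0.3136.
CD = 0.0121 + 0.0279 × 0.3136² = 0.01484.
D = q·S·CD = 858.6 × 13.7 × 0.01484 = 174.6 N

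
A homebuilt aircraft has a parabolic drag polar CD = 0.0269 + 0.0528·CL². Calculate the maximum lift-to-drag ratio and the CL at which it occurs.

(L/D)max = 13.3, at CL = 0.714

For CD = CD0 + K·CL², (L/D)max occurs at CL* = √(CD0/K) and equals 1/(2√(K·CD0)).
(L/D)max = 1/(2√(0.0528 × 0.0269)) = 1/(2 × 0.03769) = 13.3
CL* = √(0.0269/0.0528) = 0.714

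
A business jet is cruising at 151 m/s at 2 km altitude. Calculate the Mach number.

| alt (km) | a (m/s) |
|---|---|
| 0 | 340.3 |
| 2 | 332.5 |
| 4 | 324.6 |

M = 0.454

At 2 km, from the table: a = 332.5 m/s.
M = v/a = 151 / 332.5 = 0.454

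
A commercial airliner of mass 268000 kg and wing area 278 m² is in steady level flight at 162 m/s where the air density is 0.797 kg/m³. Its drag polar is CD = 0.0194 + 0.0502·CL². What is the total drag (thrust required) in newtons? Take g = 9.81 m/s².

Level flight ⇒ L = W = m·g = 268000 × 9.81 = 2.6291×10^6 N.
q = ½ρv² = ½ × 0.797 × 162² = 10460 Pa.
Required CL = L/(qS) = 2.6291×10^6/(10460·278) = 0.9043.
CD = 0.0194 + 0.0502 × 0.9043² = 0.06045.
D = q·S·CD = 10460 × 278 × 0.06045 = 1.757×10^5 N

D = 1.76×10^5 N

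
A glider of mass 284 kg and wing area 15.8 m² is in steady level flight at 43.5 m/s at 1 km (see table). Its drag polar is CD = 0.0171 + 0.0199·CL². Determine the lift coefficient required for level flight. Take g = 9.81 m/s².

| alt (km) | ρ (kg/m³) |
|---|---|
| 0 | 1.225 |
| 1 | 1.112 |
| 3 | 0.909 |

At 1 km, from the table: ρ = 1.112 kg/m³.
Weight W = mg = 284 × 9.81 = 2786 N; in level flight L = W.
Dynamic pressure q = 0.5 × 1.112 × 43.5² = 1052 Pa.
CL = 2W/(ρv²S) = 2×2786/(1.112×43.5²×15.8) = 0.1676.

CL = 0.168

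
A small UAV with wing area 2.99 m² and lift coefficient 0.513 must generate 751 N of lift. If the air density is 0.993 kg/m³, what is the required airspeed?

v = 31.4 m/s

L = ½ρv²S·CL ⇒ v = √(2L/(ρ·S·CL))
v = √(2 × 751 / (0.993 × 2.99 × 0.513)) = √986.1 = 31.4 m/s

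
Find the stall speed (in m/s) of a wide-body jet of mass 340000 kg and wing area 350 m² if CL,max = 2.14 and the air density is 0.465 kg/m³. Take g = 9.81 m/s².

V_stall = 138 m/s

At stall, lift equals weight: L = W = m·g = 340000 × 9.81 = 3.335×10^6 N.
V_stall = √(2W/(ρ·S·CL,max)) = √(2 × 3.335×10^6 / (0.465 × 350 × 2.14))
V_stall = √19150 = 138 m/s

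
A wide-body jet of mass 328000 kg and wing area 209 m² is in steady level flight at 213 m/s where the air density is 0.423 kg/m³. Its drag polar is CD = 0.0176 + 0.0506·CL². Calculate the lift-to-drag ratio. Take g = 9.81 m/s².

In steady level flight, lift balances weight: W = mg = 328000 × 9.81 = 3.2177×10^6 N.
q = ½ρv² = ½ × 0.423 × 213² = 9596 Pa.
Required CL = L/(qS) = 3.2177×10^6/(9596·209) = 1.604.
CD = 0.0176 + 0.0506 × 1.604² = 0.1479.
L/D = CL/CD = 1.604 / 0.1479 = 10.9

L/D = 10.9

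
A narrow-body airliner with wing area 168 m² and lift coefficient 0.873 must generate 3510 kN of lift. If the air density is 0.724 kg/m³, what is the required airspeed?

v = 257 m/s

L = ½ρv²S·CL ⇒ v = √(2L/(ρ·S·CL))
v = √(2 × 3.51×10^6 / (0.724 × 168 × 0.873)) = √66110 = 257 m/s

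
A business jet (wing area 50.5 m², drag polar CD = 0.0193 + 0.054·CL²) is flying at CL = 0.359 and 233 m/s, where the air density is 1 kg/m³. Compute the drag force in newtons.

CD = 0.0193 + 0.054 × 0.359² = 0.02626
D = ½ρv²S·CD = ½ × 1 × 233² × 50.5 × 0.02626 = 36000 N

D = 36000 N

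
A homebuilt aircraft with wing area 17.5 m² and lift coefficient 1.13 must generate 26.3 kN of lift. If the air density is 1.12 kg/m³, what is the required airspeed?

v = 48.7 m/s

L = ½ρv²S·CL ⇒ v = √(2L/(ρ·S·CL))
v = √(2 × 26300 / (1.12 × 17.5 × 1.13)) = √2375 = 48.7 m/s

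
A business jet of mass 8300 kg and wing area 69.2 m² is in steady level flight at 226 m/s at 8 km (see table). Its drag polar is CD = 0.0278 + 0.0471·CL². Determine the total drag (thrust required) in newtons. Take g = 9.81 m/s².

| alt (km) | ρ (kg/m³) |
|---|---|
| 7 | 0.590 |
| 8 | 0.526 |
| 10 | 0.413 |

At 8 km, from the table: ρ = 0.526 kg/m³.
In steady level flight, lift balances weight: W = mg = 8300 × 9.81 = 81423 N.
q = ½ρv² = ½ × 0.526 × 226² = 13430 Pa.
Required CL = L/(qS) = 81423/(13430·69.2) = 0.08759.
CD = 0.0278 + 0.0471 × 0.08759² = 0.02816.
D = q·S·CD = 13430 × 69.2 × 0.02816 = 26180 N

D = 26200 N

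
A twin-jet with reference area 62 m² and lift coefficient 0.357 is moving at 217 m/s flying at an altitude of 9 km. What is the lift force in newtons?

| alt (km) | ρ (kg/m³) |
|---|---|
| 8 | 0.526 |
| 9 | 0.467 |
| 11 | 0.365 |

At 9 km, from the table: ρ = 0.467 kg/m³.
Dynamic pressure q = ½ρv² = ½ × 0.467 × 217² = 11000 Pa.
L = q·S·CL = 11000 × 62 × 0.357 = 2.43×10^5 N ≈ 243 kN

L = 2.43×10^5 N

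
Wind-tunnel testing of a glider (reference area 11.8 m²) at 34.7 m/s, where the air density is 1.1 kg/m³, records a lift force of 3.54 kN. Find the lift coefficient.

From L = ½ρv²S·CL, rearranging gives CL = 2L/(ρv²S).
CL = 2 × 3540 / (1.1 × 34.7² × 11.8) = 0.453

CL = 0.453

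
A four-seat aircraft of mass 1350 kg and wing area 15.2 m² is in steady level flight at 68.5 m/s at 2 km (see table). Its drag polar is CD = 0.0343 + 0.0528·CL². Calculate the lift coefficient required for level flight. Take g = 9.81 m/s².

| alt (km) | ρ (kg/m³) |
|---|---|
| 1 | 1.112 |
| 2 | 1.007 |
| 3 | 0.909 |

CL = 0.369

At 2 km, from the table: ρ = 1.007 kg/m³.
Level flight ⇒ L = W = m·g = 1350 × 9.81 = 13244 N.
Dynamic pressure q = 0.5 × 1.007 × 68.5² = 2363 Pa.
CL = 2W/(ρv²S) = 2×13244/(1.007×68.5²×15.2) = 0.3688.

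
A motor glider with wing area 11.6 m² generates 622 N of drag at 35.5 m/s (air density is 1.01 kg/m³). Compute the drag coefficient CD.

From D = ½ρv²S·CD, rearranging gives CD = 2D/(ρv²S).
CD = 2 × 622 / (1.01 × 35.5² × 11.6) = 0.0843

CD = 0.0843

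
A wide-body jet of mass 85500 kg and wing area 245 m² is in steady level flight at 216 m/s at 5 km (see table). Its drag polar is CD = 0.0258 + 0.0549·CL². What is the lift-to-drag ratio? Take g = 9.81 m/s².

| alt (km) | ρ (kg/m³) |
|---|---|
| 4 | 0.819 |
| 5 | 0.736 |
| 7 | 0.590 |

At 5 km, from the table: ρ = 0.736 kg/m³.
Level flight ⇒ L = W = m·g = 85500 × 9.81 = 8.3876×10^5 N.
q = ½ρv² = ½ × 0.736 × 216² = 17170 Pa.
CL = W/(q·S) = 8.3876×10^5 / (17170 × 245) = 0.1994.
CD = 0.0258 + 0.0549 × 0.1994² = 0.02798.
L/D = CL/CD = 0.1994 / 0.02798 = 7.13

L/D = 7.13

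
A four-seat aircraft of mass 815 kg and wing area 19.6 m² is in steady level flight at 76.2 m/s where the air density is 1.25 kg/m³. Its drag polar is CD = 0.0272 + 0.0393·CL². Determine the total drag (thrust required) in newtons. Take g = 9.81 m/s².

D = 1970 N

In steady level flight, lift balances weight: W = mg = 815 × 9.81 = 7995.2 N.
Dynamic pressure q = 0.5 × 1.25 × 76.2² = 3629 Pa.
CL = 2W/(ρv²S) = 2×7995.2/(1.25×76.2²×19.6) = 0.1124.
CD = 0.0272 + 0.0393 × 0.1124² = 0.0277.
D = q·S·CD = 3629 × 19.6 × 0.0277 = 1970 N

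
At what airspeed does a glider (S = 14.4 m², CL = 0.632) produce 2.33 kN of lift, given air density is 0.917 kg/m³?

L = ½ρv²S·CL ⇒ v = √(2L/(ρ·S·CL))
v = √(2 × 2330 / (0.917 × 14.4 × 0.632)) = √558.4 = 23.6 m/s

v = 23.6 m/s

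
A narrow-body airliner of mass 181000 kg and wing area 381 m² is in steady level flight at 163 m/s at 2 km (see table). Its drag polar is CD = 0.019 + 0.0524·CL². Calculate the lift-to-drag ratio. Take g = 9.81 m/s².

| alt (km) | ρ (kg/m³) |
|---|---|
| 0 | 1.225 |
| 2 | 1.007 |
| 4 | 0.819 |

At 2 km, from the table: ρ = 1.007 kg/m³.
Weight W = mg = 181000 × 9.81 = 1.7756×10^6 N; in level flight L = W.
Dynamic pressure q = 0.5 × 1.007 × 163² = 13380 Pa.
Required CL = L/(qS) = 1.7756×10^6/(13380·381) = 0.3484.
CD = 0.019 + 0.0524 × 0.3484² = 0.02536.
L/D = CL/CD = 0.3484 / 0.02536 = 13.7

L/D = 13.7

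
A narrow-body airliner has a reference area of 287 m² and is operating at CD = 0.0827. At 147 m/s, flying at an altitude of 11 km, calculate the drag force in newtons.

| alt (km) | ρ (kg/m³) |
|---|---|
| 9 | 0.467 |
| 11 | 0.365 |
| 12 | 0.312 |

At 11 km, from the table: ρ = 0.365 kg/m³.
D = ½ρv²S·CD = ½ × 0.365 × 147² × 287 × 0.0827 = 93600 N ≈ 93.6 kN

D = 93600 N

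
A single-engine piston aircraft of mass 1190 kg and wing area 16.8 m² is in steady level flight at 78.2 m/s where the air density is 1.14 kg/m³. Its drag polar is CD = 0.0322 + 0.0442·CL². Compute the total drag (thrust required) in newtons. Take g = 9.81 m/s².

Level flight ⇒ L = W = m·g = 1190 × 9.81 = 11674 N.
q = ½ρv² = ½ × 1.14 × 78.2² = 3486 Pa.
CL = 2W/(ρv²S) = 2×11674/(1.14×78.2²×16.8) = 0.1994.
CD = 0.0322 + 0.0442 × 0.1994² = 0.03396.
D = q·S·CD = 3486 × 16.8 × 0.03396 = 1988 N

D = 1990 N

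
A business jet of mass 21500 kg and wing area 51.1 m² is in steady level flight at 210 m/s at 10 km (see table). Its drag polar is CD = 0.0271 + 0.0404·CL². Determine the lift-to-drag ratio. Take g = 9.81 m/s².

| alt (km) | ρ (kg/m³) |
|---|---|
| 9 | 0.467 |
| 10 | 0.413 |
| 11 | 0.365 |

L/D = 12.8

At 10 km, from the table: ρ = 0.413 kg/m³.
In steady level flight, lift balances weight: W = mg = 21500 × 9.81 = 2.1092×10^5 N.
Dynamic pressure q = 0.5 × 0.413 × 210² = 9107 Pa.
CL = 2W/(ρv²S) = 2×2.1092×10^5/(0.413×210²×51.1) = 0.4532.
CD = 0.0271 + 0.0404 × 0.4532² = 0.0354.
L/D = CL/CD = 0.4532 / 0.0354 = 12.8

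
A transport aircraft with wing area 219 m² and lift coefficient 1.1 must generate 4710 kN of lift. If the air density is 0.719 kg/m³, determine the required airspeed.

L = ½ρv²S·CL ⇒ v = √(2L/(ρ·S·CL))
v = √(2 × 4.71×10^6 / (0.719 × 219 × 1.1)) = √54390 = 233 m/s

v = 233 m/s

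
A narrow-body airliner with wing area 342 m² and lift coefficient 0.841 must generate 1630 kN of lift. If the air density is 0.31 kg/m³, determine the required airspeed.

L = ½ρv²S·CL ⇒ v = √(2L/(ρ·S·CL))
v = √(2 × 1.63×10^6 / (0.31 × 342 × 0.841)) = √36560 = 191 m/s

v = 191 m/s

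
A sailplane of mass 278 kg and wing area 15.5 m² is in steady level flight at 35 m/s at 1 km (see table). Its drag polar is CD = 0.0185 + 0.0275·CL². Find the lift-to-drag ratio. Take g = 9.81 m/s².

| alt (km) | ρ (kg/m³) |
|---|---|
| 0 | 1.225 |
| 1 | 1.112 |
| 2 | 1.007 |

L/D = 12.7

At 1 km, from the table: ρ = 1.112 kg/m³.
Weight W = mg = 278 × 9.81 = 2727.2 N; in level flight L = W.
Dynamic pressure q = 0.5 × 1.112 × 35² = 681.1 Pa.
CL = W/(q·S) = 2727.2 / (681.1 × 15.5) = 0.2583.
CD = 0.0185 + 0.0275 × 0.2583² = 0.02034.
L/D = CL/CD = 0.2583 / 0.02034 = 12.7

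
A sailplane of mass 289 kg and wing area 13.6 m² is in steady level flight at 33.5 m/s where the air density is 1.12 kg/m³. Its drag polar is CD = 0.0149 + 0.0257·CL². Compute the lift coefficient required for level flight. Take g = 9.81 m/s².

CL = 0.332

Level flight ⇒ L = W = m·g = 289 × 9.81 = 2835.1 N.
Dynamic pressure q = 0.5 × 1.12 × 33.5² = 628.5 Pa.
CL = W/(q·S) = 2835.1 / (628.5 × 13.6) = 0.3317.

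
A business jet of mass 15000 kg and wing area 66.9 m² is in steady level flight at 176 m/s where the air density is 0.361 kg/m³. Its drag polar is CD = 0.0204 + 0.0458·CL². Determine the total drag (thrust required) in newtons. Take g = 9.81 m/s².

D = 10300 N

In steady level flight, lift balances weight: W = mg = 15000 × 9.81 = 1.4715×10^5 N.
Dynamic pressure q = 0.5 × 0.361 × 176² = 5591 Pa.
Required CL = L/(qS) = 1.4715×10^5/(5591·66.9) = 0.3934.
CD = 0.0204 + 0.0458 × 0.3934² = 0.02749.
D = q·S·CD = 5591 × 66.9 × 0.02749 = 10280 N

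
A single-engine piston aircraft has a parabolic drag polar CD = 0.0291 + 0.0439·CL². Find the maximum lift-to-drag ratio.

(L/D)max = 14

For CD = CD0 + K·CL², (L/D)max occurs at CL* = √(CD0/K) and equals 1/(2√(K·CD0)).
(L/D)max = 1/(2√(0.0439 × 0.0291)) = 1/(2 × 0.03574) = 14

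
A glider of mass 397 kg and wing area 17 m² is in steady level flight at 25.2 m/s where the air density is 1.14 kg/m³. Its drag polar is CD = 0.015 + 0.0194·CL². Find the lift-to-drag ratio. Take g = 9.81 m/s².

L/D = 27.8

Level flight ⇒ L = W = m·g = 397 × 9.81 = 3894.6 N.
Dynamic pressure q = 0.5 × 1.14 × 25.2² = 362 Pa.
CL = W/(q·S) = 3894.6 / (362 × 17) = 0.6329.
CD = 0.015 + 0.0194 × 0.6329² = 0.02277.
L/D = CL/CD = 0.6329 / 0.02277 = 27.8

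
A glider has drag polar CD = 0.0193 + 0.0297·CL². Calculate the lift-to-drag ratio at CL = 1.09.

L/D = 20

CD = 0.0193 + 0.0297 × 1.09² = 0.05459
L/D = CL/CD = 1.09 / 0.05459 = 20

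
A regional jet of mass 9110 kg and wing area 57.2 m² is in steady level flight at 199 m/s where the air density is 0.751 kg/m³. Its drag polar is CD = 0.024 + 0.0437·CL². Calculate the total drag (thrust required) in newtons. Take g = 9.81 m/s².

D = 20800 N

In steady level flight, lift balances weight: W = mg = 9110 × 9.81 = 89369 N.
Dynamic pressure q = 0.5 × 0.751 × 199² = 14870 Pa.
CL = 2W/(ρv²S) = 2×89369/(0.751×199²×57.2) = 0.1051.
CD = 0.024 + 0.0437 × 0.1051² = 0.02448.
D = q·S·CD = 14870 × 57.2 × 0.02448 = 20820 N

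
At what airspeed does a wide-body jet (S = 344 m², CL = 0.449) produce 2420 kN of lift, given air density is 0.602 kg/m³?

L = ½ρv²S·CL ⇒ v = √(2L/(ρ·S·CL))
v = √(2 × 2.42×10^6 / (0.602 × 344 × 0.449)) = √52050 = 228 m/s

v = 228 m/s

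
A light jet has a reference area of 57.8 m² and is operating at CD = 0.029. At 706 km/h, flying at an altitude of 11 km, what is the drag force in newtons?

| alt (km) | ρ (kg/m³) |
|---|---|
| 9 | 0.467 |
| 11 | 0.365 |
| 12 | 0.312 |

D = 11800 N

At 11 km, from the table: ρ = 0.365 kg/m³.
Convert speed: v = 706 km/h ÷ 3.6 = 196.1 m/s.
Dynamic pressure q = ½ρv² = ½ × 0.365 × 196.1² = 7019 Pa.
D = q·S·CD = 7019 × 57.8 × 0.029 = 11800 N ≈ 11.8 kN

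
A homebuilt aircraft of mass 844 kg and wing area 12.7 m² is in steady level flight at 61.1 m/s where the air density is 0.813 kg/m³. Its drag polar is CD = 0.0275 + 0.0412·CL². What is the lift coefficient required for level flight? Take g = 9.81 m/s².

Level flight ⇒ L = W = m·g = 844 × 9.81 = 8279.6 N.
Dynamic pressure q = 0.5 × 0.813 × 61.1² = 1518 Pa.
Required CL = L/(qS) = 8279.6/(1518·12.7) = 0.4296.

CL = 0.43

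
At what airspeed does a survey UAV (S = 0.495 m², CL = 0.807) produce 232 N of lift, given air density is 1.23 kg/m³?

v = 30.7 m/s

L = ½ρv²S·CL ⇒ v = √(2L/(ρ·S·CL))
v = √(2 × 232 / (1.23 × 0.495 × 0.807)) = √944.4 = 30.7 m/s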